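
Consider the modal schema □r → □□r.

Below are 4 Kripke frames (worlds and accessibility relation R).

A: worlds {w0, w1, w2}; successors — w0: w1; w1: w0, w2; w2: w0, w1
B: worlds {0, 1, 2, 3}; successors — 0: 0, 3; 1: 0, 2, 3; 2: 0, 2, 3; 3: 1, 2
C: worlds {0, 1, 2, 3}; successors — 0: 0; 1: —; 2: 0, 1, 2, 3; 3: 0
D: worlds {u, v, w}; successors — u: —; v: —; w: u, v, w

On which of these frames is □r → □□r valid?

The schema corresponds to transitivity: ∀x ∀y ∀z (Rxy ∧ Ryz → Rxz).
A: fails — Rw1w2 and Rw2w1 but not Rw1w1.
B: fails — R32 and R23 but not R33.
C: ✓.
D: ✓.
Valid on: C, D.

C, D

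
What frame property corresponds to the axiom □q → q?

Reflexivity

Suppose □q→q is valid. At any x set V(q)={w : Rxw}. Then □q holds at x, so q holds at x, i.e. Rxx.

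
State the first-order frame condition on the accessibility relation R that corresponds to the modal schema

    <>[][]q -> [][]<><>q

This is a Sahlqvist (Geach-type) schema ◇^1□^2q → □^2◇^2q.
First-order correspondent: forall x forall y forall z ((xRy & x R^2 z) -> exists w (y R^2 w & z R^2 w)).

forall x forall y forall z ((xRy & x R^2 z) -> exists w (y R^2 w & z R^2 w))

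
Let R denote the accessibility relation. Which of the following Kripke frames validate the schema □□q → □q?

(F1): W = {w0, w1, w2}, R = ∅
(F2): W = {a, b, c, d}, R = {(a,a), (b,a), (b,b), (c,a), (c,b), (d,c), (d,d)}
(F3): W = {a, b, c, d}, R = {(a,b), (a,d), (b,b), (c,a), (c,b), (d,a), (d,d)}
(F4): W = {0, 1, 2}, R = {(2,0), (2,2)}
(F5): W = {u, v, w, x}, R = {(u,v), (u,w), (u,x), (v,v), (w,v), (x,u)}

This is the axiom for density; its first-order frame correspondent is ∀x ∀y (Rxy → ∃z (Rxz ∧ Rzy)).
(F1): ✓.
(F2): ✓.
(F3): fails — Rca but no z with Rcz and Rza.
(F4): ✓.
(F5): fails — Ruw but no z with Ruz and Rzw.
Valid on: (F1), (F2), (F4).

(F1), (F2), (F4)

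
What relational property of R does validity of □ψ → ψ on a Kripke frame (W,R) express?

Reflexivity

Suppose □ψ→ψ is valid. At any x set V(ψ)={w : Rxw}. Then □ψ holds at x, so ψ holds at x, i.e. Rxx.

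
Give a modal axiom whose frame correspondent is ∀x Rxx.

□ψ → ψ

The condition is reflexivity. The T schema □ψ → ψ defines it.
Suppose □ψ→ψ is valid. At any x set V(ψ)={w : Rxw}. Then □ψ holds at x, so ψ holds at x, i.e. Rxx.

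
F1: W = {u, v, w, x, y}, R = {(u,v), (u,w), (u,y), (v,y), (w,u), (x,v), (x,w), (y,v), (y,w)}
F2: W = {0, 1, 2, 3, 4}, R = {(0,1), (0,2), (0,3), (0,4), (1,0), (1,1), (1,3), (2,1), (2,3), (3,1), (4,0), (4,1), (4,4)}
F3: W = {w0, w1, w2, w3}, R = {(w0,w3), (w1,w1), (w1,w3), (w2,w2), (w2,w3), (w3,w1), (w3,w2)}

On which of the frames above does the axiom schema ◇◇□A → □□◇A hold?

This is the axiom for a generalized confluence (Geach) condition; its first-order frame correspondent is ∀x ∀y ∀z ((xR²y ∧ xR²z) → ∃w (yRw ∧ zRw)).
F1: fails — uR²u, uR²w but no t with uRt and wRt.
F2: holds.
F3: holds.

F2, F3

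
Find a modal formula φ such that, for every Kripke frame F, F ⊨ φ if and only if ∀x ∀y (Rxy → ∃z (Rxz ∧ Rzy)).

This is density; the standard corresponding axiom is C4: □□p → □p.
Suppose □□p→□p is valid. Take Rxy and set V(p)={w : xR²w}. Then □□p at x, so □p at x, so p at y, i.e. ∃z(Rxz∧Rzy).

□□p → □p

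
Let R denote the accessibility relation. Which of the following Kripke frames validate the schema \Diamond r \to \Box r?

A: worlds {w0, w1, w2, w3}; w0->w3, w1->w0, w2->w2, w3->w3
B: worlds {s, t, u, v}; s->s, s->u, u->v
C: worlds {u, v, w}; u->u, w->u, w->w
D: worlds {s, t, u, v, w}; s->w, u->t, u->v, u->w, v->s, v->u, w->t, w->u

Frame correspondent (Sahlqvist): \forall x \forall y \forall z (Rxy \wedge Rxz \to y = z) — i.e. partial functionality.
A: holds.
B: fails — s sees both s and u.
C: fails — w sees both u and w.
D: fails — u sees both t and v.
Valid on: A.

A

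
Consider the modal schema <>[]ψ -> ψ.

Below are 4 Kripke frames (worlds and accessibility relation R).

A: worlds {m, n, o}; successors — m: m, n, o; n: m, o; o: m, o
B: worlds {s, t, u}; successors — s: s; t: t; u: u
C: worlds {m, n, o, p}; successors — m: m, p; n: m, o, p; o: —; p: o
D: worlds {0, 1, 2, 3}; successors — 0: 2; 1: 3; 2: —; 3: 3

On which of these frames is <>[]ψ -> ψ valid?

B

This is the axiom for a generalized confluence (Geach) condition; its first-order frame correspondent is forall x forall y (xRy -> exists w (yRw & x = w)).
A: fails — nRo but no w with oRw and n=w.
B: satisfies the condition.
C: fails — mRp but no w with pRw and m=w.
D: fails — 0R2 but no w with 2Rw and 0=w.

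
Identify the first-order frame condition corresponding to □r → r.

Reflexivity

This is the T axiom.
Its frame correspondent is reflexivity — ∀x Rxx.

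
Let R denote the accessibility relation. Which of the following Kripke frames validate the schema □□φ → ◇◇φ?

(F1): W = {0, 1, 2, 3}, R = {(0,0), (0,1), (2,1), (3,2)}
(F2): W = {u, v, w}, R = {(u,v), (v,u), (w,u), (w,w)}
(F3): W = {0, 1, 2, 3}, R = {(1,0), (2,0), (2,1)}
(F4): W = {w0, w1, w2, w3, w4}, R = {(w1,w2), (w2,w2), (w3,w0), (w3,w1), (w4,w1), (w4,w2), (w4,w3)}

(F2)

This is the axiom for a generalized confluence (Geach) condition; its first-order frame correspondent is ∀x ∃w (xR²w ∧ xR²w).
(F1): fails — at 1 but no w with 1R²w and 1R²w.
(F2): ✓.
(F3): fails — at 0 but no w with 0R²w and 0R²w.
(F4): fails — at w0 but no w with w0R²w and w0R²w.
Valid on: (F2).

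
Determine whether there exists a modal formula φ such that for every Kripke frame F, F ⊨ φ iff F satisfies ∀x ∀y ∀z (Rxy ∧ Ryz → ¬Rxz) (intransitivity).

Not definable by any modal formula

Modal frame validity is preserved under surjective bounded morphisms.
The 5-cycle (worlds a,b,c,d,e with a→b→c→d→e→a) is intransitive. Mapping every world to a single reflexive point • is a surjective bounded morphism; the reflexive point is not intransitive (R••∧R•• but R••).
So no modal formula (or set of formulas) defines exactly the intransitive frames.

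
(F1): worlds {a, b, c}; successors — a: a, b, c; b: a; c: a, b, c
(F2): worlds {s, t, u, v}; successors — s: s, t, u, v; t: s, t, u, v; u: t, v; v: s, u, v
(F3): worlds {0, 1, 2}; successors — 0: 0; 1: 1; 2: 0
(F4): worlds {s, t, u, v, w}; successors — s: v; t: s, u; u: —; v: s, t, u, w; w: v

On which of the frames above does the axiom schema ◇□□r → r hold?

The schema corresponds to a generalized confluence (Geach) condition: ∀x ∀y (xRy → ∃w (yR²w ∧ x = w)).
(F1): ✓.
(F2): ✓.
(F3): fails — 2R0 but no w with 0R²w and 2=w.
(F4): fails — tRu but no w* with uR²w* and t=w*.
Valid on: (F1), (F2).

(F1), (F2)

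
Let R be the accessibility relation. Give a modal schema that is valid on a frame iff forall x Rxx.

□r → r

The condition is reflexivity. The T schema □r → r defines it.
Suppose □r→r is valid. At any x set V(r)={w : Rxw}. Then □r holds at x, so r holds at x, i.e. Rxx.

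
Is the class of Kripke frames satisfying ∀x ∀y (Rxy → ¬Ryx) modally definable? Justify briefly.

No — not modally definable

Any modally definable frame class is closed under surjective bounded morphisms.
The 3-cycle (worlds 0,1,2 with 0→1→2→0) is asymmetric. Mapping every world to a single reflexive point • is a surjective bounded morphism, and the reflexive point is not asymmetric (R•• but asymmetry requires ¬R••).
So no modal formula (or set of formulas) defines exactly the asymmetric frames.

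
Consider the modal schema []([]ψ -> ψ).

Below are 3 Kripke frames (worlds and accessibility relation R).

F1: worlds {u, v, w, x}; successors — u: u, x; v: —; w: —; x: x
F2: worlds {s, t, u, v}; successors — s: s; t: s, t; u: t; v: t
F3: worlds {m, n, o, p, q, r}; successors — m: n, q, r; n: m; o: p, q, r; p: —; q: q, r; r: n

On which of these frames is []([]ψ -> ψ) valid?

Frame correspondent (Sahlqvist): forall x forall y (Rxy -> Ryy) — i.e. shift-reflexivity.
F1: ✓.
F2: ✓.
F3: fails — Rop but not Rpp.
Valid on: F1, F2.

F1, F2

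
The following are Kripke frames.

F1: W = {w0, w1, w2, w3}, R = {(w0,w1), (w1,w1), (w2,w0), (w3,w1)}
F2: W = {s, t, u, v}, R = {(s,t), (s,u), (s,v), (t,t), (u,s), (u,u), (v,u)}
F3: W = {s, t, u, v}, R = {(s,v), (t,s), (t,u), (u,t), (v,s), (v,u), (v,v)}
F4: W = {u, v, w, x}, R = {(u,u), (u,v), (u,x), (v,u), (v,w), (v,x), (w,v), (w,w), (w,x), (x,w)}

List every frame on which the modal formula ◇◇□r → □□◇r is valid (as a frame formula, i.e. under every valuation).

F1

This is the axiom for a generalized confluence (Geach) condition; its first-order frame correspondent is ∀x ∀y ∀z ((xR²y ∧ xR²z) → ∃w (yRw ∧ zRw)).
F1: condition met.
F2: fails — sR²t, sR²u but no w with tRw and uRw.
F3: fails — sR²s, sR²u but no w with sRw and uRw.
F4: fails — uR²u, uR²x but no t with uRt and xRt.
Valid on: F1.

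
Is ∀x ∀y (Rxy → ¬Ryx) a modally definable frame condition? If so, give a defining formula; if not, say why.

Not definable by any modal formula

If a class were modally definable it would be closed under surjective bounded morphisms (Goldblatt–Thomason).
The 3-cycle (worlds s,t,u with s→t→u→s) is asymmetric. Mapping every world to a single reflexive point • is a surjective bounded morphism, and the reflexive point is not asymmetric (R•• but asymmetry requires ¬R••).
Hence asymmetry is not modally definable.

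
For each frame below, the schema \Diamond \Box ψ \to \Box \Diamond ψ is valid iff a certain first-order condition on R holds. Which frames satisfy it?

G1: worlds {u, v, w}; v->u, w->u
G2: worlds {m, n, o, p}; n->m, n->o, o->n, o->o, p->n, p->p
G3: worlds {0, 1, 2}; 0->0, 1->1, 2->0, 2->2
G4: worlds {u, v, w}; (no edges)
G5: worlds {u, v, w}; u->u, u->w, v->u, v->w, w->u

G3, G4, G5

Frame correspondent (Sahlqvist): \forall x \forall y \forall z (Rxy \wedge Rxz \to \exists w (Ryw \wedge Rzw)) — i.e. convergence.
G1: fails — Rvu and Rvu but u and u have no common successor.
G2: fails — Rno and Rnm but o and m have no common successor.
G3: holds.
G4: holds.
G5: holds.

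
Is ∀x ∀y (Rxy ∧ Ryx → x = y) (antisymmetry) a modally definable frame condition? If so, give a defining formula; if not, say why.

Any modally definable frame class is closed under surjective bounded morphisms.
The 8-cycle (worlds s,t,u,v,w,x,y,z with s→t→u→v→w→x→y→z→s) is antisymmetric. Sending even-indexed worlds to a and odd-indexed worlds to b is a surjective bounded morphism onto the two-world frame with a↔b, which is not antisymmetric.
So no modal formula (or set of formulas) defines exactly the antisymmetric frames.

No — not modally definable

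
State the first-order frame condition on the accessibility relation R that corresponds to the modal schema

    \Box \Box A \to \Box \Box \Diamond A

This is a Sahlqvist (Geach-type) schema ◇^0□^2A → □^2◇^1A.
First-order correspondent: \forall x \forall z (x R^2 z \to \exists w (x R^2 w \wedge zRw)).

\forall x \forall z (x R^2 z \to \exists w (x R^2 w \wedge zRw))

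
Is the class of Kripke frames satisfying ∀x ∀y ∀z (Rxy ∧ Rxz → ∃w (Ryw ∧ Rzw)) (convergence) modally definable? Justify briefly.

Yes, by ◇□q → □◇q

Yes: it is convergence, defined by the .2 schema ◇□q → □◇q.
Suppose ◇□q→□◇q is valid. Take Rxy, Rxz and set V(q)={w : Ryw}. Then □q at y so ◇□q at x, so □◇q at x, so ◇q at z, giving w with Rzw and Ryw.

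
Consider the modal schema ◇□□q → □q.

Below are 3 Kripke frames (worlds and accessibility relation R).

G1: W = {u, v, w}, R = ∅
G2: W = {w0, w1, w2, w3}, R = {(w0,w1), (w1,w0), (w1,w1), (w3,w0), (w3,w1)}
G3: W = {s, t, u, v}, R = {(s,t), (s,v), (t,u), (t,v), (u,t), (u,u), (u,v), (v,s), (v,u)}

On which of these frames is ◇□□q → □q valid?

This is the axiom for a generalized confluence (Geach) condition; its first-order frame correspondent is ∀x ∀y ∀z ((xRy ∧ xRz) → ∃w (yR²w ∧ z = w)).
G1: ✓.
G2: ✓.
G3: ✓.
Valid on: G1, G2, G3.

G1, G2, G3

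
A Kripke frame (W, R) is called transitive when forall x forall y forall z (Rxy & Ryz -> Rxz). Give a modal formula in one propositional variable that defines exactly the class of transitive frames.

This is transitivity; the standard corresponding axiom is 4: □r → □□r.
Suppose □r→□□r is valid. Take Rxy, Ryz and set V(r)={w : Rxw}. Then □r at x, so □□r at x, so □r at y, so r at z, i.e. Rxz.

□r → □□r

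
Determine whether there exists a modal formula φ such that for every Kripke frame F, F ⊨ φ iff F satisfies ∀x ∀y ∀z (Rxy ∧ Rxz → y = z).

Yes: it is partial functionality, defined by the CD schema ◇r → □r.
Suppose ◇r→□r is valid. Take Rxy, Rxz and set V(r)={y}. Then ◇r at x, so □r at x, so r at z, i.e. z=y.

Definable; ◇r → □r defines it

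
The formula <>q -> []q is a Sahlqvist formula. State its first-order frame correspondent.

Suppose ◇q→□q is valid. Take Rxy, Rxz and set V(q)={y}. Then ◇q at x, so □q at x, so q at z, i.e. z=y.

Partial functionality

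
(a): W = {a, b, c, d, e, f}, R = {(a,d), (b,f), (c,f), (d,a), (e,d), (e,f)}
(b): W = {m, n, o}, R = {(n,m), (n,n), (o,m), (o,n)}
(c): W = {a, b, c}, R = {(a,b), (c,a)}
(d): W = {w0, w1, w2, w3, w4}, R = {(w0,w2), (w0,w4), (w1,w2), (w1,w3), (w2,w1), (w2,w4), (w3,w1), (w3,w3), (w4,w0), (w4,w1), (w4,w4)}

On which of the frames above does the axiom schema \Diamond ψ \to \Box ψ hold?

(c)

The schema corresponds to partial functionality: \forall x \forall y \forall z (Rxy \wedge Rxz \to y = z).
(a): fails — e sees both d and f.
(b): fails — n sees both m and n.
(c): condition met.
(d): fails — w0 sees both w2 and w4.
Valid on: (c).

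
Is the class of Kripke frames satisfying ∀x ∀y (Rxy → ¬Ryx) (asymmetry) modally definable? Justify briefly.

Modal frame validity is preserved under surjective bounded morphisms.
The 4-cycle (worlds s,t,u,v with s→t→u→v→s) is asymmetric. Mapping every world to a single reflexive point • is a surjective bounded morphism, and the reflexive point is not asymmetric (R•• but asymmetry requires ¬R••).
So no modal formula (or set of formulas) defines exactly the asymmetric frames.

Not modally definable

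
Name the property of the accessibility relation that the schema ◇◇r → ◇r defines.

This is a form of the 4 axiom.
Its frame correspondent is transitivity — ∀x ∀y ∀z (Rxy ∧ Ryz → Rxz).

transitivity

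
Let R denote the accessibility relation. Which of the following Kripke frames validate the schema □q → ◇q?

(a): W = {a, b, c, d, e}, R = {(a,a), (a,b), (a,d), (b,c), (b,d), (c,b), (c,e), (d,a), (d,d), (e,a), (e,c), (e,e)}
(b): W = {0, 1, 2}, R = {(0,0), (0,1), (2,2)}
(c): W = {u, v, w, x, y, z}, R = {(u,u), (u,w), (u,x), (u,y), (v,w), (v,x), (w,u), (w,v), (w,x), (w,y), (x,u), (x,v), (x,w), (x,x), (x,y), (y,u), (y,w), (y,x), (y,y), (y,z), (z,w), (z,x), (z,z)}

Frame correspondent (Sahlqvist): ∀x ∃y Rxy — i.e. seriality.
(a): ✓.
(b): fails — world 1 has no successor.
(c): ✓.

(a), (c)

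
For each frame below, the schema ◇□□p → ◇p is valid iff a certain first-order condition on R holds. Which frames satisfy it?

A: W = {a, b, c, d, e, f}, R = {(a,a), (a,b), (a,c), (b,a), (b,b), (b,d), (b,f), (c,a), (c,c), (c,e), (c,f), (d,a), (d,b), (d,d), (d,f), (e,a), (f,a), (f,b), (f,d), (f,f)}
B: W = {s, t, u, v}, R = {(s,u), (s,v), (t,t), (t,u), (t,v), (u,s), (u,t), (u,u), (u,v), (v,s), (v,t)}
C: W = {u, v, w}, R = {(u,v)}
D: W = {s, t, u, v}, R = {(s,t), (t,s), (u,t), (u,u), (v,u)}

The schema corresponds to a generalized confluence (Geach) condition: ∀x ∀y (xRy → ∃w (yR²w ∧ xRw)).
A: condition met.
B: condition met.
C: fails — uRv but no t with vR²t and uRt.
D: condition met.
Valid on: A, B, D.

A, B, D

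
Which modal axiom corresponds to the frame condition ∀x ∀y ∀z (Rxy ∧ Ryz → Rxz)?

□p → □□p

A defining formula is □p → □□p (the 4 axiom).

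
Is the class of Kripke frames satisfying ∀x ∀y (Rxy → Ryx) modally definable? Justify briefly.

This is a Sahlqvist condition; the B axiom q → □◇q defines it.

Definable; q → □◇q defines it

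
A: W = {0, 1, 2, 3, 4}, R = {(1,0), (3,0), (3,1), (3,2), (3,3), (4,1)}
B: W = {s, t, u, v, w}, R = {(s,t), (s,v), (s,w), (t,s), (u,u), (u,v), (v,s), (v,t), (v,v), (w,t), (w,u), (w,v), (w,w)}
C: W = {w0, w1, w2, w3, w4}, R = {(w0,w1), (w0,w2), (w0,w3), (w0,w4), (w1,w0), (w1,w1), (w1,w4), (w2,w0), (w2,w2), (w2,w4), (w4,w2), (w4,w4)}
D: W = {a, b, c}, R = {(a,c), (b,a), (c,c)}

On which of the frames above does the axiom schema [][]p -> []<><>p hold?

This is the axiom for a generalized confluence (Geach) condition; its first-order frame correspondent is forall x forall z (xRz -> exists w (x R^2 w & z R^2 w)).
A: fails — 1R0 but no w with 1R²w and 0R²w.
B: holds.
C: fails — w0Rw3 but no w with w0R²w and w3R²w.
D: holds.

B, D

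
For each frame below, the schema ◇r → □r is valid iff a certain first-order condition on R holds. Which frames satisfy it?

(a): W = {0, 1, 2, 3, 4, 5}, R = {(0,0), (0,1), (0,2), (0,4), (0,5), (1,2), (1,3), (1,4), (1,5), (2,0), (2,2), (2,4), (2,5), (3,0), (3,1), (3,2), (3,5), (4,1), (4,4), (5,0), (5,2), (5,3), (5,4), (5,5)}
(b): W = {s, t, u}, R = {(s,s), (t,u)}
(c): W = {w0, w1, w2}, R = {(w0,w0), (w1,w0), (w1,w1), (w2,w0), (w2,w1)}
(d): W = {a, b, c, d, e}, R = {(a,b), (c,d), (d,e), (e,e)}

This is the axiom for partial functionality; its first-order frame correspondent is ∀x ∀y ∀z (Rxy ∧ Rxz → y = z).
(a): fails — 0 sees both 0 and 1.
(b): holds.
(c): fails — w1 sees both w0 and w1.
(d): holds.

(b), (d)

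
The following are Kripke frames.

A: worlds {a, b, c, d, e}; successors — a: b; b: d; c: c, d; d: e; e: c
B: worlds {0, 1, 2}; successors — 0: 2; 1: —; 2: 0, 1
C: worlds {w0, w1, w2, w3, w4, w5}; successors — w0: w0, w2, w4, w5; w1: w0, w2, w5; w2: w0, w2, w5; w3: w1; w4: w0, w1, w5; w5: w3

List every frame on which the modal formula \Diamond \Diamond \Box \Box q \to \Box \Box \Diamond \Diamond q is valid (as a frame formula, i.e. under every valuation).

The schema corresponds to a generalized confluence (Geach) condition: \forall x \forall y \forall z ((x R^2 y \wedge x R^2 z) \to \exists w (y R^2 w \wedge z R^2 w)).
A: condition met.
B: fails — 0R²0, 0R²1 but no w with 0R²w and 1R²w.
C: fails — w0R²w1, w0R²w5 but no w with w1R²w and w5R²w.

A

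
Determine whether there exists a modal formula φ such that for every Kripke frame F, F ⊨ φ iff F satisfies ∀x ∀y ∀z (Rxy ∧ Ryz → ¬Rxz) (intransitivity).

No

Modal frame validity is preserved under surjective bounded morphisms.
The 5-cycle (worlds s,t,u,v,w with s→t→u→v→w→s) is intransitive. Mapping every world to a single reflexive point • is a surjective bounded morphism; the reflexive point is not intransitive (R••∧R•• but R••).
Hence intransitivity is not modally definable.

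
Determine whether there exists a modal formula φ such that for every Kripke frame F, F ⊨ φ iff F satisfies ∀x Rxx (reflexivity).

Yes — defined by □p → p

Yes: it is reflexivity, defined by the T schema □p → p.
Suppose □p→p is valid. At any x set V(p)={w : Rxw}. Then □p holds at x, so p holds at x, i.e. Rxx.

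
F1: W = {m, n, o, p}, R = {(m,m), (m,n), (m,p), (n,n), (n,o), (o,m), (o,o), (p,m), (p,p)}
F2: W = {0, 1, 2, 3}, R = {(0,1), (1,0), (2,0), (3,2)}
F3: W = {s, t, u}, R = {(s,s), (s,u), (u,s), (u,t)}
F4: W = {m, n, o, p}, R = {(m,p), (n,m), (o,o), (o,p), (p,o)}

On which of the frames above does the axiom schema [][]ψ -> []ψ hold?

Frame correspondent (Sahlqvist): forall x forall y (Rxy -> exists z (Rxz & Rzy)) — i.e. density.
F1: condition met.
F2: fails — R01 but no z with R0z and Rz1.
F3: fails — Rut but no z with Ruz and Rzt.
F4: fails — Rnm but no z with Rnz and Rzm.

F1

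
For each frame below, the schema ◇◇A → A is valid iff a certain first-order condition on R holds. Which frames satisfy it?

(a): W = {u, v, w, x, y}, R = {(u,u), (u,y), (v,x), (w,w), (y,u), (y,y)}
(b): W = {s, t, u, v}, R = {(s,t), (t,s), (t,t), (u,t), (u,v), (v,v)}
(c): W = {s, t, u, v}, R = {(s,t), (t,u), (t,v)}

none

The schema corresponds to a generalized confluence (Geach) condition: ∀x ∀y (xR²y → ∃w (y = w ∧ x = w)).
(a): fails — uR²y but y ≠ u.
(b): fails — sR²t but t ≠ s.
(c): fails — sR²u but u ≠ s.
Valid on no frame.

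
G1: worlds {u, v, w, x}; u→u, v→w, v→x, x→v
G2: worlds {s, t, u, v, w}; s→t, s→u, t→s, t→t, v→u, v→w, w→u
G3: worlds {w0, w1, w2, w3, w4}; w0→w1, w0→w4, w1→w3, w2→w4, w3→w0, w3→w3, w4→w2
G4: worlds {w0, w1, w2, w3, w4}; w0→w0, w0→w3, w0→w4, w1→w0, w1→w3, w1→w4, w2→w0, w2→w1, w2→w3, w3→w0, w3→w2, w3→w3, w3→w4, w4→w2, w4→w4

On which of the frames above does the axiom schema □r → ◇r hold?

Frame correspondent (Sahlqvist): ∀x ∃y Rxy — i.e. seriality.
G1: fails — world w has no successor.
G2: fails — world u has no successor.
G3: condition met.
G4: condition met.
Valid on: G3, G4.

G3, G4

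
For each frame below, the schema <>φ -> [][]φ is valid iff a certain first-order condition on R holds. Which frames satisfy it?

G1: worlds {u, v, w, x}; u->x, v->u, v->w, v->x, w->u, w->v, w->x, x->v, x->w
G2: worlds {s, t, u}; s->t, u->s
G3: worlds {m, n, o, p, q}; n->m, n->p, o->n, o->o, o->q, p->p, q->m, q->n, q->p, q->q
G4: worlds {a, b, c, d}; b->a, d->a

G4

Frame correspondent (Sahlqvist): forall x forall y forall z ((xRy & x R^2 z) -> exists w (y = w & z = w)) — i.e. a generalized confluence (Geach) condition.
G1: fails — uRx, uR²v but x ≠ v.
G2: fails — uRs, uR²t but s ≠ t.
G3: fails — nRm, nR²p but m ≠ p.
G4: satisfies the condition.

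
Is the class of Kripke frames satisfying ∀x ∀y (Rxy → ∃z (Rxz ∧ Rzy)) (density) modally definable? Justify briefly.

Yes — defined by □□q → □q

Yes: it is density, defined by the C4 schema □□q → □q.
Suppose □□q→□q is valid. Take Rxy and set V(q)={w : xR²w}. Then □□q at x, so □q at x, so q at y, i.e. ∃z(Rxz∧Rzy).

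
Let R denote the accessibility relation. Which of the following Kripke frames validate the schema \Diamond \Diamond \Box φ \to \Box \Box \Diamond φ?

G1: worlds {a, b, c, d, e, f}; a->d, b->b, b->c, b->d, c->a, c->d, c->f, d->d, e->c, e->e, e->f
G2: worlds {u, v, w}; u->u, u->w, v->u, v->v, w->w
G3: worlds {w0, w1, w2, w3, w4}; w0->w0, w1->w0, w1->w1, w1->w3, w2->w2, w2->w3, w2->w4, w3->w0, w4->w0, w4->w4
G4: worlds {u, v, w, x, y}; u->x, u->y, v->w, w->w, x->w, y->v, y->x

This is the axiom for a generalized confluence (Geach) condition; its first-order frame correspondent is \forall x \forall y \forall z ((x R^2 y \wedge x R^2 z) \to \exists w (yRw \wedge zRw)).
G1: fails — bR²a, bR²f but no w with aRw and fRw.
G2: fails — vR²v, vR²w but no t with vRt and wRt.
G3: fails — w2R²w0, w2R²w2 but no w with w0Rw and w2Rw.
G4: condition met.

G4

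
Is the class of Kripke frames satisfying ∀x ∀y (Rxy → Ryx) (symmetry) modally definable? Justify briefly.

Yes: it is symmetry, defined by the B schema r → □◇r.

Yes, by r → □◇r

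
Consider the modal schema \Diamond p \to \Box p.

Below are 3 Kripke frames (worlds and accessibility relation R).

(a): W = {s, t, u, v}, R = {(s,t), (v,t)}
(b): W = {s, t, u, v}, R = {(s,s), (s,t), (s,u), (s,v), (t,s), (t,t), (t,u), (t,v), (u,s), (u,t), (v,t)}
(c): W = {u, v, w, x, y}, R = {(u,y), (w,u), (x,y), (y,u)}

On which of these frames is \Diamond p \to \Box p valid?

Frame correspondent (Sahlqvist): \forall x \forall y \forall z (Rxy \wedge Rxz \to y = z) — i.e. partial functionality.
(a): ✓.
(b): fails — s sees both s and t.
(c): ✓.
Valid on: (a), (c).

(a), (c)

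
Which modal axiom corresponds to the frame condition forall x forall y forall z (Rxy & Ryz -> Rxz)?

□r → □□r

A defining formula is □r → □□r (the 4 axiom).
Suppose □r→□□r is valid. Take Rxy, Ryz and set V(r)={w : Rxw}. Then □r at x, so □□r at x, so □r at y, so r at z, i.e. Rxz.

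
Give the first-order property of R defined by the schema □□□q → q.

∀x ∃w (xR³w ∧ x = w)

This is a Sahlqvist (Geach-type) schema ◇^0□^3q → □^0◇^0q.
Minimal-valuation argument: fix x; take any y with xR^0y and any z with xR^0z. Set V(q) to the set of worlds R-reachable from y in exactly 3 steps. Then □^3q holds at y, so the antecedent holds at x; validity forces ◇^0q at z, giving a w with zR^0w and yR^3w.
First-order correspondent: ∀x ∃w (xR³w ∧ x = w).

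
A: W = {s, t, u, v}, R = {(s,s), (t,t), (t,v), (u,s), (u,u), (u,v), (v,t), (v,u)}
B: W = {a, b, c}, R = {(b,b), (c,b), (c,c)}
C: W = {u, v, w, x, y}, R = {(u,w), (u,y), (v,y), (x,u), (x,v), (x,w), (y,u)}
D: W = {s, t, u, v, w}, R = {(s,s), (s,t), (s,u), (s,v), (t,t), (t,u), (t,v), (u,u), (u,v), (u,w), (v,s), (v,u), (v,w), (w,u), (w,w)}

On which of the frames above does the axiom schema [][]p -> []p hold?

A, B, D

Frame correspondent (Sahlqvist): forall x forall y (Rxy -> exists z (Rxz & Rzy)) — i.e. density.
A: holds.
B: holds.
C: fails — Ruw but no z with Ruz and Rzw.
D: holds.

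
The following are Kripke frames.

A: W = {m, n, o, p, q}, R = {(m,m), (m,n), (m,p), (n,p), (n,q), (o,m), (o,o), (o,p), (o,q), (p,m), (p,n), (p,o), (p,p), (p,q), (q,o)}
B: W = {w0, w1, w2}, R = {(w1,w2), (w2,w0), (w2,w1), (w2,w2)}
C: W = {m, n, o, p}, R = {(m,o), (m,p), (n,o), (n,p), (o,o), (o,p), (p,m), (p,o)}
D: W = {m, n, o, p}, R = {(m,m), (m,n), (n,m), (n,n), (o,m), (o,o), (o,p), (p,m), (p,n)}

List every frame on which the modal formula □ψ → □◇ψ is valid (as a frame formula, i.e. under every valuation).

Frame correspondent (Sahlqvist): ∀x ∀z (xRz → ∃w (xRw ∧ zRw)) — i.e. a generalized confluence (Geach) condition.
A: fails — nRq but no w with nRw and qRw.
B: fails — w2Rw0 but no w with w2Rw and w0Rw.
C: condition met.
D: condition met.

C, D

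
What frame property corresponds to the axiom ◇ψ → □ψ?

Suppose ◇ψ→□ψ is valid. Take Rxy, Rxz and set V(ψ)={y}. Then ◇ψ at x, so □ψ at x, so ψ at z, i.e. z=y.
Conversely, any frame satisfying ∀x ∀y ∀z (Rxy ∧ Rxz → y = z) validates the schema.
Frame condition: ∀x ∀y ∀z (Rxy ∧ Rxz → y = z).

Partial functionality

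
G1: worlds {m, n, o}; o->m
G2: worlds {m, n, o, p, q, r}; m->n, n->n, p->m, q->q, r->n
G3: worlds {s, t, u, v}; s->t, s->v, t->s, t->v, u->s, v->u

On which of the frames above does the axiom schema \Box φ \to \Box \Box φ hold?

Frame correspondent (Sahlqvist): \forall x \forall y \forall z (Rxy \wedge Ryz \to Rxz) — i.e. transitivity.
G1: condition met.
G2: fails — Rpm and Rmn but not Rpn.
G3: fails — Rtv and Rvu but not Rtu.
Valid on: G1.

G1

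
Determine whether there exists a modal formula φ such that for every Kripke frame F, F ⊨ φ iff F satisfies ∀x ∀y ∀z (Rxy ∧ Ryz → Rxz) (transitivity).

Yes: it is transitivity, defined by the 4 schema □q → □□q.
Suppose □q→□□q is valid. Take Rxy, Ryz and set V(q)={w : Rxw}. Then □q at x, so □□q at x, so □q at y, so q at z, i.e. Rxz.

Definable; □q → □□q defines it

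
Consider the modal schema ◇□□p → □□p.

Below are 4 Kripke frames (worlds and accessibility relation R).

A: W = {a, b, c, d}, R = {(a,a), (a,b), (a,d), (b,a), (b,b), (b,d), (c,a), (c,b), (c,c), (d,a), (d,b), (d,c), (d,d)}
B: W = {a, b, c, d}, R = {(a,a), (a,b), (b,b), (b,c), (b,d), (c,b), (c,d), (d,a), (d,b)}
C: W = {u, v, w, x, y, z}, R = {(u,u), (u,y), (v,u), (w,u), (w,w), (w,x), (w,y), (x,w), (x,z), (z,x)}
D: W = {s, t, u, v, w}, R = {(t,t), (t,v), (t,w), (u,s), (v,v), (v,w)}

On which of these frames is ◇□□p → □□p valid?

A, B

Frame correspondent (Sahlqvist): ∀x ∀y ∀z ((xRy ∧ xR²z) → ∃w (yR²w ∧ z = w)) — i.e. a generalized confluence (Geach) condition.
A: satisfies the condition.
B: satisfies the condition.
C: fails — uRy, uR²u but no t with yR²t and u=t.
D: fails — tRv, tR²t but no w* with vR²w* and t=w*.
Valid on: A, B.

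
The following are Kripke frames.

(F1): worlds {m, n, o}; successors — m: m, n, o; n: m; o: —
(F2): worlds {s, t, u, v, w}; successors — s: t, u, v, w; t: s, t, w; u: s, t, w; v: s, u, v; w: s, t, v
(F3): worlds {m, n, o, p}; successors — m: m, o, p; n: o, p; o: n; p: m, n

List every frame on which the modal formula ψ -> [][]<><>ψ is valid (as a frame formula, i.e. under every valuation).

(F2)

The schema corresponds to a generalized confluence (Geach) condition: forall x forall z (x R^2 z -> exists w (x = w & z R^2 w)).
(F1): fails — mR²o but no w with m=w and oR²w.
(F2): holds.
(F3): fails — mR²o but no w with m=w and oR²w.
Valid on: (F2).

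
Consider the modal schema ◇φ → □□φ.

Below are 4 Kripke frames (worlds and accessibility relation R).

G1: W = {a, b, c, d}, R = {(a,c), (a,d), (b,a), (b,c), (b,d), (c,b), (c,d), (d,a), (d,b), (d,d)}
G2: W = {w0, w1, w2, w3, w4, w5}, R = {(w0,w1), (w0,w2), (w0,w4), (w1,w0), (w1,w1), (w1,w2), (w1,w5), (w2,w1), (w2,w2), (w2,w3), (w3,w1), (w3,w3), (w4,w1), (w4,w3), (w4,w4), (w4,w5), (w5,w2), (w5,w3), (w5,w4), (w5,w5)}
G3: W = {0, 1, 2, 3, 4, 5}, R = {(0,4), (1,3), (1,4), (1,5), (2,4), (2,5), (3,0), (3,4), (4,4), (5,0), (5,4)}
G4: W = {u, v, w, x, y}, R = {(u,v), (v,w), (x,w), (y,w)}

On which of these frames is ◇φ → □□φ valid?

The schema corresponds to a generalized confluence (Geach) condition: ∀x ∀y ∀z ((xRy ∧ xR²z) → ∃w (y = w ∧ z = w)).
G1: fails — aRc, aR²a but c ≠ a.
G2: fails — w0Rw1, w0R²w0 but w1 ≠ w0.
G3: fails — 1R3, 1R²0 but 3 ≠ 0.
G4: fails — uRv, uR²w but v ≠ w.

none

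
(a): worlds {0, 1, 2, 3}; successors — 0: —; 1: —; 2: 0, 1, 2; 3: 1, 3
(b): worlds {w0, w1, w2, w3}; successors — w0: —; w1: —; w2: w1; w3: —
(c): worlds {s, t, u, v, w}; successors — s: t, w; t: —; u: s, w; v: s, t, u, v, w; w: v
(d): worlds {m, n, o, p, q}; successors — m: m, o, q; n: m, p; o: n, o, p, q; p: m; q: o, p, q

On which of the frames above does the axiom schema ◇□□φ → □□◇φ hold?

Frame correspondent (Sahlqvist): ∀x ∀y ∀z ((xRy ∧ xR²z) → ∃w (yR²w ∧ zRw)) — i.e. a generalized confluence (Geach) condition.
(a): fails — 2R0, 2R²0 but no w with 0R²w and 0Rw.
(b): condition met.
(c): fails — sRt, sR²v but no w* with tR²w* and vRw*.
(d): condition met.
Valid on: (b), (d).

(b), (d)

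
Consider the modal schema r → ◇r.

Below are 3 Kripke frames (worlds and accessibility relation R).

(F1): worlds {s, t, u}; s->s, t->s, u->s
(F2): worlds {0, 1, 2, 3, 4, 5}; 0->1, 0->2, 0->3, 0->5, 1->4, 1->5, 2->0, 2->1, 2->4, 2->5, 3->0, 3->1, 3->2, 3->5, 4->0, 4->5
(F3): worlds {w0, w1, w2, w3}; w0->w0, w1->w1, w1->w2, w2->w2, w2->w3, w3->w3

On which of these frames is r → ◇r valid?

(F3)

The schema corresponds to reflexivity: ∀x Rxx.
(F1): fails — world t does not see itself.
(F2): fails — world 0 does not see itself.
(F3): satisfies the condition.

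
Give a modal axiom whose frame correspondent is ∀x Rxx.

A defining formula is □r → r (the T axiom).
Suppose □r→r is valid. At any x set V(r)={w : Rxw}. Then □r holds at x, so r holds at x, i.e. Rxx.

□r → r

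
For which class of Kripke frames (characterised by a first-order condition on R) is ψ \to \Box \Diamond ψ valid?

Suppose ψ→□◇ψ is valid. Take Rxy and set V(ψ)={x}. Then ψ at x, so □◇ψ at x, so ◇ψ at y, so some z with Ryz has ψ; z=x, i.e. Ryx.

Symmetry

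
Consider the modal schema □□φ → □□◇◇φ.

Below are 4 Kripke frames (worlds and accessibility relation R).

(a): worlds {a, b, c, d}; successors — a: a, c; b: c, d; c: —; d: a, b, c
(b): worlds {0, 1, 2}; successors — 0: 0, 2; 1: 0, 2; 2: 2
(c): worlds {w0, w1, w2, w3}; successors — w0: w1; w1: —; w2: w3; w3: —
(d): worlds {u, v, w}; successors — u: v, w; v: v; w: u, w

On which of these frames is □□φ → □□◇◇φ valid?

Frame correspondent (Sahlqvist): ∀x ∀z (xR²z → ∃w (xR²w ∧ zR²w)) — i.e. a generalized confluence (Geach) condition.
(a): fails — aR²c but no w with aR²w and cR²w.
(b): condition met.
(c): condition met.
(d): condition met.
Valid on: (b), (c), (d).

(b), (c), (d)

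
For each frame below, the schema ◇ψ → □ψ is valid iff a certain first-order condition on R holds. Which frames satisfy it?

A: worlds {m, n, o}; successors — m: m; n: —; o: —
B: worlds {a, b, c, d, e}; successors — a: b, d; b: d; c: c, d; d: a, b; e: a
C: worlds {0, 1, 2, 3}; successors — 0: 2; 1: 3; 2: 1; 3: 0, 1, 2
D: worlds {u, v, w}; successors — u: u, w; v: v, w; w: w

Frame correspondent (Sahlqvist): ∀x ∀y ∀z (Rxy ∧ Rxz → y = z) — i.e. partial functionality.
A: satisfies the condition.
B: fails — a sees both b and d.
C: fails — 3 sees both 0 and 1.
D: fails — u sees both u and w.
Valid on: A.

A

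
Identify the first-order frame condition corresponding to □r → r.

Suppose □r→r is valid. At any x set V(r)={w : Rxw}. Then □r holds at x, so r holds at x, i.e. Rxx.
The converse is a direct semantic check.
So the correspondent is reflexivity.

reflexivity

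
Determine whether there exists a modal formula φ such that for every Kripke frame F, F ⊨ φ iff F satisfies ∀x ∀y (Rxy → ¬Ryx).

Not definable by any modal formula

Any modally definable frame class is closed under surjective bounded morphisms.
The 5-cycle (worlds w0,w1,w2,w3,w4 with w0→w1→w2→w3→w4→w0) is asymmetric. Mapping every world to a single reflexive point • is a surjective bounded morphism, and the reflexive point is not asymmetric (R•• but asymmetry requires ¬R••).
So the class is not modally definable.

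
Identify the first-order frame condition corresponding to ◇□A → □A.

Replacing A by ¬A and contraposing gives the equivalent schema ◇A → □◇A.
Suppose ◇A→□◇A is valid. Take Rxy, Rxz and set V(A)={y}. Then ◇A at x, so □◇A at x, so ◇A at z, so some w with Rzw has A; w=y, i.e. Rzy. By symmetry of the argument, Ryz.
The converse is a direct semantic check.
Frame condition: ∀x ∀y ∀z (Rxy ∧ Rxz → Ryz).

the Euclidean property: ∀x ∀y ∀z (Rxy ∧ Rxz → Ryz)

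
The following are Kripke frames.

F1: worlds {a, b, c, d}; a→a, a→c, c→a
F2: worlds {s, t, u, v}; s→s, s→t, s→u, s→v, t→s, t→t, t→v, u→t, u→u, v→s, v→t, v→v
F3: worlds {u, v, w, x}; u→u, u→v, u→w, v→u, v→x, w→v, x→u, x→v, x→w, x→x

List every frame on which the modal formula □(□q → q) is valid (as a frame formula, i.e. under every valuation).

The schema corresponds to shift-reflexivity: ∀x ∀y (Rxy → Ryy).
F1: fails — Rac but not Rcc.
F2: condition met.
F3: fails — Ruv but not Rvv.

F2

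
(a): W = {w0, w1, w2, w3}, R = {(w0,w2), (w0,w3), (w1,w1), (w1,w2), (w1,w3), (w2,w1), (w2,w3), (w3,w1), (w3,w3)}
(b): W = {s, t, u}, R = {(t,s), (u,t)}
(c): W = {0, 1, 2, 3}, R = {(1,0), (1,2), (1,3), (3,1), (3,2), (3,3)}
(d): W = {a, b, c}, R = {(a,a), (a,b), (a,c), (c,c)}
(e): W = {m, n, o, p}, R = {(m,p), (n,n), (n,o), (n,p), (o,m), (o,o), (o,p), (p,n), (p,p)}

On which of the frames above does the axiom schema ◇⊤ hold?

(a), (e)

This is the axiom for seriality; its first-order frame correspondent is ∀x ∃y Rxy.
(a): holds.
(b): fails — world s has no successor.
(c): fails — world 0 has no successor.
(d): fails — world b has no successor.
(e): holds.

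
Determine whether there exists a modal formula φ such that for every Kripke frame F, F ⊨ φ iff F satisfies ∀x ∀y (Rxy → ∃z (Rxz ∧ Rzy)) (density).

This is a Sahlqvist condition; the C4 axiom □□p → □p defines it.
Suppose □□p→□p is valid. Take Rxy and set V(p)={w : xR²w}. Then □□p at x, so □p at x, so p at y, i.e. ∃z(Rxz∧Rzy).

Yes — defined by □□p → □p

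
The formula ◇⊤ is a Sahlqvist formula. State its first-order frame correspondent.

◇⊤ holds at w iff w has a successor, so frame-validity of ◇⊤ is exactly seriality. Equivalently via □r → ◇r:
Suppose □r→◇r is valid. At any x set V(r)=W. Then □r at x, so ◇r at x, so x has a successor.
Conversely, any frame satisfying ∀x ∃y Rxy validates the schema.
So the correspondent is seriality.

Seriality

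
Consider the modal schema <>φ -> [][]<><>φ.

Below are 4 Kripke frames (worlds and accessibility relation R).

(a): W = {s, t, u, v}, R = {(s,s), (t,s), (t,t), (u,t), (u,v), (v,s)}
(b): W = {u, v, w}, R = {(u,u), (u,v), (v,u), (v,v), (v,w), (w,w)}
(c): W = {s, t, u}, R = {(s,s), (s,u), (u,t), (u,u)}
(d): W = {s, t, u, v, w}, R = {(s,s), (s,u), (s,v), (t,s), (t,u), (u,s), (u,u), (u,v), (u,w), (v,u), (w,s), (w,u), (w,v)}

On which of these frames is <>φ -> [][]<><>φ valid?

(d)

Frame correspondent (Sahlqvist): forall x forall y forall z ((xRy & x R^2 z) -> exists w (y = w & z R^2 w)) — i.e. a generalized confluence (Geach) condition.
(a): fails — tRt, tR²s but no w with t=w and sR²w.
(b): fails — uRu, uR²w but no t with u=t and wR²t.
(c): fails — sRs, sR²t but no w with s=w and tR²w.
(d): satisfies the condition.
Valid on: (d).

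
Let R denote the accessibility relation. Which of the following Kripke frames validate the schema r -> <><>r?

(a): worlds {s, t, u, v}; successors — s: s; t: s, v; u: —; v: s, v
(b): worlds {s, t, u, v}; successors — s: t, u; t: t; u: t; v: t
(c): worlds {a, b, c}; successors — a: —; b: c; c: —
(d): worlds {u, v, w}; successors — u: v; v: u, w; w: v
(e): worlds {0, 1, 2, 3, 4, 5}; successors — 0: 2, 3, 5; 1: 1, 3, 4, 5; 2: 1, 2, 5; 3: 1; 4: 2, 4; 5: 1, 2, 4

The schema corresponds to a generalized confluence (Geach) condition: forall x exists w (x = w & x R^2 w).
(a): fails — at t but no w with t=w and tR²w.
(b): fails — at s but no w with s=w and sR²w.
(c): fails — at a but no w with a=w and aR²w.
(d): condition met.
(e): fails — at 0 but no w with 0=w and 0R²w.
Valid on: (d).

(d)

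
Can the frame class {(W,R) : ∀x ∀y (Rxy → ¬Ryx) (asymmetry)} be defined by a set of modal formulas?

Any modally definable frame class is closed under surjective bounded morphisms.
The 3-cycle (worlds s,t,u with s→t→u→s) is asymmetric. Mapping every world to a single reflexive point • is a surjective bounded morphism, and the reflexive point is not asymmetric (R•• but asymmetry requires ¬R••).
Hence asymmetry is not modally definable.

Not modally definable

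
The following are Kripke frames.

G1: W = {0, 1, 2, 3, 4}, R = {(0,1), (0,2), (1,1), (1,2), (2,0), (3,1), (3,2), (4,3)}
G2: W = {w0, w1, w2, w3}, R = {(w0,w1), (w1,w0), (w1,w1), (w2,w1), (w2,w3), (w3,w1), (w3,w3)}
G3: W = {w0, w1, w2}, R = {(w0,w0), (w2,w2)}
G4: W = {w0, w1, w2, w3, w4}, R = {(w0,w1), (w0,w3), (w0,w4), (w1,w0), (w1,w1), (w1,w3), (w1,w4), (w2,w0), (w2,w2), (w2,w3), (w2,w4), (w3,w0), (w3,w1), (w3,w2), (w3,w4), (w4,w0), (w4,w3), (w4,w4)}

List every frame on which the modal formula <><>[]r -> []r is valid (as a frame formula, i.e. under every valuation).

G3

The schema corresponds to a generalized confluence (Geach) condition: forall x forall y forall z ((x R^2 y & xRz) -> exists w (yRw & z = w)).
G1: fails — 0R²2, 0R1 but no w with 2Rw and 1=w.
G2: fails — w1R²w0, w1Rw0 but no w with w0Rw and w0=w.
G3: condition met.
G4: fails — w0R²w2, w0Rw1 but no w with w2Rw and w1=w.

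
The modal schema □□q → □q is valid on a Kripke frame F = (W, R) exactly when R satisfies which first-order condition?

Density

This schema is the C4 axiom.
Its frame correspondent is density — ∀x ∀y (Rxy → ∃z (Rxz ∧ Rzy)).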